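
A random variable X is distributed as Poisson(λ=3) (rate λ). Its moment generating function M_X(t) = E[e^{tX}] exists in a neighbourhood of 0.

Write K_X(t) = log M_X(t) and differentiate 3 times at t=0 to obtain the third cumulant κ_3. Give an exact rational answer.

κ_3 = K^(3)(0) = 3

M_X(t) = e^(3*e^(t) - 3)
K_X(t) = log M_X(t) = 3*e^(t) - 3
K^(3)(t) = 3*e^(t)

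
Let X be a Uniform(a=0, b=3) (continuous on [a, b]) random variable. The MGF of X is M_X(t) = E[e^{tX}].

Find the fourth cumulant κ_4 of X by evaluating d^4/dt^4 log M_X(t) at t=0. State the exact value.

κ_4 = d^4K/dt^4 |_{t=0} = -27/40

M_X(t) = (e^(3*t) - 1)/(3*t)
K_X(t) = log M_X(t) = -log(t) + log(e^(3*t) - 1) - log(3)
dK/dt = (3*t*e^(3*t) - e^(3*t) + 1)/(t*e^(3*t) - t)
d^2K/dt^2 = (-9*t^2*e^(3*t) + e^(6*t) - 2*e^(3*t) + 1)/(t^2*e^(6*t) - 2*t^2*e^(3*t) + t^2)
d^3K/dt^3 = (27*t^3*e^(6*t) + 27*t^3*e^(3*t) - 2*e^(9*t) + 6*e^(6*t) - 6*e^(3*t) + 2)/(t^3*e^(9*t) - 3*t^3*e^(6*t) + 3*t^3*e^(3*t) - t^3)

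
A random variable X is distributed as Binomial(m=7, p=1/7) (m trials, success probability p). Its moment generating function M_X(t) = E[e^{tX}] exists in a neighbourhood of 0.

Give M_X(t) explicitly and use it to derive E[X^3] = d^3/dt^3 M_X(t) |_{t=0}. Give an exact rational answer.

M_X(t) = (e^(t)/7 + 6/7)^7
D^3[M](t) = e^(7*t)/2401 + 1296*e^(6*t)/117649 + 13500*e^(5*t)/117649 + 69120*e^(4*t)/117649 + 174960*e^(3*t)/117649 + 186624*e^(2*t)/117649 + 46656*e^(t)/117649

E[X^3] = D^3[M](0) = 205/49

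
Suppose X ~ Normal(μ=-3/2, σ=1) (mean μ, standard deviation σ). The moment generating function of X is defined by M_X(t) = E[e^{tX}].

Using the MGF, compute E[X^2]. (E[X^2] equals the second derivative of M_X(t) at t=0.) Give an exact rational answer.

E[X^2] = M^(2)(0) = 13/4

M_X(t) = e^(t^2/2 - 3*t/2)
M^(2)(t) = (4*t^2*e^(t^2/2) - 12*t*e^(t^2/2) + 13*e^(t^2/2))*e^(-3*t/2)/4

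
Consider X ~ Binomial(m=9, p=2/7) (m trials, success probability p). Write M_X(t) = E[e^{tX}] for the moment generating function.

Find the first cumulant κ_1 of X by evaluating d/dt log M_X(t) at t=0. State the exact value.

M_X(t) = (2*e^(t)/7 + 5/7)^9
K_X(t) = log M_X(t) = 9*log(2*e^(t)/7 + 5/7)
dK/dt = 18*e^(t)/(2*e^(t) + 5)

κ_1 = dK/dt |_{t=0} = 18/7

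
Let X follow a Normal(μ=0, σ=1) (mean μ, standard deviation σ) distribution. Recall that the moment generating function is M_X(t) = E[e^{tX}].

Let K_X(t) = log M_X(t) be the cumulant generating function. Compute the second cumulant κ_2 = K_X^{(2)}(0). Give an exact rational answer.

M_X(t) = e^(t^2/2)
K_X(t) = log M_X(t) = t^2/2
dK/dt = t
d^2K/dt^2 = 1

κ_2 = d^2K/dt^2 |_{t=0} = 1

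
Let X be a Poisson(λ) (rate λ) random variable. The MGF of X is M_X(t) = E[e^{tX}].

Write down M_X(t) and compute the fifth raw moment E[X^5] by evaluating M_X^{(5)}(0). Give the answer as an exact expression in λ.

E[X^5] = M^(5)(0) = λ*(λ^4 + 10*λ^3 + 25*λ^2 + 15*λ + 1)

M_X(t) = e^(λ*(e^(t) - 1))
M^(5)(t) = (λ^5*e^(5*t)*e^(λ*e^(t)) + 10*λ^4*e^(4*t)*e^(λ*e^(t)) + 25*λ^3*e^(3*t)*e^(λ*e^(t)) + 15*λ^2*e^(2*t)*e^(λ*e^(t)) + λ*e^(t)*e^(λ*e^(t)))*e^(-λ)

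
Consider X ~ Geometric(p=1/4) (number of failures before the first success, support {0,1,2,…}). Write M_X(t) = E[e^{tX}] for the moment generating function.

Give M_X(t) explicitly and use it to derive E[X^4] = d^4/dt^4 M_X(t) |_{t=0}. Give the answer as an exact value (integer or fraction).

M_X(t) = 1/(4*(1 - 3*e^(t)/4))
M′(t) = 3*e^(t)/(9*e^(2*t) - 24*e^(t) + 16)
M′′(t) = (-9*e^(2*t) - 12*e^(t))/(27*e^(3*t) - 108*e^(2*t) + 144*e^(t) - 64)
M′′′(t) = (27*e^(3*t) + 144*e^(2*t) + 48*e^(t))/(81*e^(4*t) - 432*e^(3*t) + 864*e^(2*t) - 768*e^(t) + 256)
M′′′′(t) = (-81*e^(4*t) - 1188*e^(3*t) - 1584*e^(2*t) - 192*e^(t))/(243*e^(5*t) - 1620*e^(4*t) + 4320*e^(3*t) - 5760*e^(2*t) + 3840*e^(t) - 1024)

E[X^4] = M′′′′(0) = 3045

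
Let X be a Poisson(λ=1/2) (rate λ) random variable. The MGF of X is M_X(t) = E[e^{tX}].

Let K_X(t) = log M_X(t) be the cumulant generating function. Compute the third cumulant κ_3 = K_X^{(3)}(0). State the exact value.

M_X(t) = e^(e^(t)/2 - 1/2)
K_X(t) = log M_X(t) = e^(t)/2 - 1/2
K^(3)(t) = e^(t)/2

κ_3 = K^(3)(0) = 1/2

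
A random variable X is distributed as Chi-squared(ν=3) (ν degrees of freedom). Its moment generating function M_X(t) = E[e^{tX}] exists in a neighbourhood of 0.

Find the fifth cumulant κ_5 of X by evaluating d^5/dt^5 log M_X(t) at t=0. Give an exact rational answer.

M_X(t) = (1 - 2*t)^(-3/2)
K_X(t) = log M_X(t) = -3*log(1 - 2*t)/2
dK/dt = -3/(2*t - 1)
d^2K/dt^2 = 6/(4*t^2 - 4*t + 1)
d^3K/dt^3 = -24/(8*t^3 - 12*t^2 + 6*t - 1)
d^4K/dt^4 = 144/(16*t^4 - 32*t^3 + 24*t^2 - 8*t + 1)
d^5K/dt^5 = -1152/(32*t^5 - 80*t^4 + 80*t^3 - 40*t^2 + 10*t - 1)

κ_5 = d^5K/dt^5 |_{t=0} = 1152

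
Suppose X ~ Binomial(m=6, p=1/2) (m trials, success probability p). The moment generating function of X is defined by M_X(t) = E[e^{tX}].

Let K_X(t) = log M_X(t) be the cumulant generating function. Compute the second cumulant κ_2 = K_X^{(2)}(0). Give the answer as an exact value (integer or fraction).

M_X(t) = (e^(t)/2 + 1/2)^6
K_X(t) = log M_X(t) = 6*log(e^(t)/2 + 1/2)
K^(2)(t) = 6*e^(t)/(e^(2*t) + 2*e^(t) + 1)

κ_2 = K^(2)(0) = 3/2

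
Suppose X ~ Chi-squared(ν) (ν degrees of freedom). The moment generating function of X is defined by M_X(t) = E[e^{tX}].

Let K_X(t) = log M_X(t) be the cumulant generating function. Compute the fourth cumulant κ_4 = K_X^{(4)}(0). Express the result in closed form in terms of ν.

κ_4 = D^4[K](0) = 48*ν

M_X(t) = (1 - 2*t)^(-ν/2)
K_X(t) = log M_X(t) = -ν*log(1 - 2*t)/2
D^4[K](t) = 48*ν/(16*t^4 - 32*t^3 + 24*t^2 - 8*t + 1)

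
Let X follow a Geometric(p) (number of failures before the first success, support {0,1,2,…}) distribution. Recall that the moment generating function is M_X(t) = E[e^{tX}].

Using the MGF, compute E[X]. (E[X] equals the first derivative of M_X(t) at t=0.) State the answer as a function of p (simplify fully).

M_X(t) = p/(-(1 - p)*e^(t) + 1)
M^(1)(t) = (-p^2*e^(t) + p*e^(t))/(p^2*e^(2*t) - 2*p*e^(2*t) + 2*p*e^(t) + e^(2*t) - 2*e^(t) + 1)

E[X] = M^(1)(0) = (1 - p)/p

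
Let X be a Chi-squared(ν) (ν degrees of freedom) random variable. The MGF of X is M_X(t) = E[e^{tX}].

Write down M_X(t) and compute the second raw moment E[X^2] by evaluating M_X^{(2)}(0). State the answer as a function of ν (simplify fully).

E[X^2] = d^2M/dt^2 |_{t=0} = ν*(ν + 2)

M_X(t) = (1 - 2*t)^(-ν/2)
dM/dt = -ν/(2*t*(1 - 2*t)^(ν/2) - (1 - 2*t)^(ν/2))
d^2M/dt^2 = (ν^2 + 2*ν)/(4*t^2*(1 - 2*t)^(ν/2) - 4*t*(1 - 2*t)^(ν/2) + (1 - 2*t)^(ν/2))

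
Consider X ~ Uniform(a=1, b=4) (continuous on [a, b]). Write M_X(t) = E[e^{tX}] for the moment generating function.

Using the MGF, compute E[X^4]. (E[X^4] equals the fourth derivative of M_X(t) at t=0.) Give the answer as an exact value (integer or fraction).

E[X^4] = d^4M/dt^4 |_{t=0} = 341/5

M_X(t) = (e^(4*t) - e^(t))/(3*t)
dM/dt = (4*t*e^(4*t) - t*e^(t) - e^(4*t) + e^(t))/(3*t^2)
d^2M/dt^2 = (16*t^2*e^(4*t) - t^2*e^(t) - 8*t*e^(4*t) + 2*t*e^(t) + 2*e^(4*t) - 2*e^(t))/(3*t^3)
d^3M/dt^3 = (64*t^3*e^(4*t) - t^3*e^(t) - 48*t^2*e^(4*t) + 3*t^2*e^(t) + 24*t*e^(4*t) - 6*t*e^(t) - 6*e^(4*t) + 6*e^(t))/(3*t^4)
d^4M/dt^4 = (256*t^4*e^(4*t) - t^4*e^(t) - 256*t^3*e^(4*t) + 4*t^3*e^(t) + 192*t^2*e^(4*t) - 12*t^2*e^(t) - 96*t*e^(4*t) + 24*t*e^(t) + 24*e^(4*t) - 24*e^(t))/(3*t^5)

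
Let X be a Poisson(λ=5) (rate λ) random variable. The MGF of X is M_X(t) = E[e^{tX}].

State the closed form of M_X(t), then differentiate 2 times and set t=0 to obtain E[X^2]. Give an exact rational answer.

E[X^2] = M^(2)(0) = 30

M_X(t) = e^(5*e^(t) - 5)
M^(2)(t) = (25*e^(2*t)*e^(5*e^(t)) + 5*e^(t)*e^(5*e^(t)))*e^(-5)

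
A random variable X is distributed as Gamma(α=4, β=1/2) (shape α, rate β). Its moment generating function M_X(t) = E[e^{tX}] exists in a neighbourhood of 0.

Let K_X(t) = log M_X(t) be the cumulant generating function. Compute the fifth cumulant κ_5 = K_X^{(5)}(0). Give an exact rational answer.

M_X(t) = 1/(16*(1/2 - t)^4)
K_X(t) = log M_X(t) = -4*log(1/2 - t) - 4*log(2)
D^5[K](t) = -3072/(32*t^5 - 80*t^4 + 80*t^3 - 40*t^2 + 10*t - 1)

κ_5 = D^5[K](0) = 3072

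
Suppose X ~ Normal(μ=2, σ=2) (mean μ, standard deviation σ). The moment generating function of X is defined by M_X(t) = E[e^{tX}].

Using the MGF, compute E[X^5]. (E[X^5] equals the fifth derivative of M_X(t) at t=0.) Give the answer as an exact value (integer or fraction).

M_X(t) = e^(2*t^2 + 2*t)

E[X^5] = M^(5)(0) = 832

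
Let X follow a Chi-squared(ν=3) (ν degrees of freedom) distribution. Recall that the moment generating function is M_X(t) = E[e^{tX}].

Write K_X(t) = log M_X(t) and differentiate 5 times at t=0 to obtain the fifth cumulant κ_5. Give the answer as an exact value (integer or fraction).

κ_5 = d^5K/dt^5 |_{t=0} = 1152

M_X(t) = (1 - 2*t)^(-3/2)
K_X(t) = log M_X(t) = -3*log(1 - 2*t)/2
dK/dt = -3/(2*t - 1)
d^2K/dt^2 = 6/(4*t^2 - 4*t + 1)
d^3K/dt^3 = -24/(8*t^3 - 12*t^2 + 6*t - 1)
d^4K/dt^4 = 144/(16*t^4 - 32*t^3 + 24*t^2 - 8*t + 1)
d^5K/dt^5 = -1152/(32*t^5 - 80*t^4 + 80*t^3 - 40*t^2 + 10*t - 1)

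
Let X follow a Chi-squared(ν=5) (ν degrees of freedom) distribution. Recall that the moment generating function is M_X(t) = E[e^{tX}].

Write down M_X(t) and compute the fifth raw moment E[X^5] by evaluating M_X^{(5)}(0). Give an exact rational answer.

E[X^5] = d^5M/dt^5 |_{t=0} = 45045

M_X(t) = (1 - 2*t)^(-5/2)
dM/dt = -5/(8*t^3*√(1 - 2*t) - 12*t^2*√(1 - 2*t) + 6*t*√(1 - 2*t) - √(1 - 2*t))
d^2M/dt^2 = 35/(16*t^4*√(1 - 2*t) - 32*t^3*√(1 - 2*t) + 24*t^2*√(1 - 2*t) - 8*t*√(1 - 2*t) + √(1 - 2*t))
d^3M/dt^3 = -315/(32*t^5*√(1 - 2*t) - 80*t^4*√(1 - 2*t) + 80*t^3*√(1 - 2*t) - 40*t^2*√(1 - 2*t) + 10*t*√(1 - 2*t) - √(1 - 2*t))
d^4M/dt^4 = 3465/(64*t^6*√(1 - 2*t) - 192*t^5*√(1 - 2*t) + 240*t^4*√(1 - 2*t) - 160*t^3*√(1 - 2*t) + 60*t^2*√(1 - 2*t) - 12*t*√(1 - 2*t) + √(1 - 2*t))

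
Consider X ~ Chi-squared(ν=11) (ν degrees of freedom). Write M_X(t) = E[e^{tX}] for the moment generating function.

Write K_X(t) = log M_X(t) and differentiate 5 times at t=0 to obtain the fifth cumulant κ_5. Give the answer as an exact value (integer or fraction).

κ_5 = K′′′′′(0) = 4224

M_X(t) = (1 - 2*t)^(-11/2)
K_X(t) = log M_X(t) = -11*log(1 - 2*t)/2
K′(t) = -11/(2*t - 1)
K′′(t) = 22/(4*t^2 - 4*t + 1)
K′′′(t) = -88/(8*t^3 - 12*t^2 + 6*t - 1)
K′′′′(t) = 528/(16*t^4 - 32*t^3 + 24*t^2 - 8*t + 1)
K′′′′′(t) = -4224/(32*t^5 - 80*t^4 + 80*t^3 - 40*t^2 + 10*t - 1)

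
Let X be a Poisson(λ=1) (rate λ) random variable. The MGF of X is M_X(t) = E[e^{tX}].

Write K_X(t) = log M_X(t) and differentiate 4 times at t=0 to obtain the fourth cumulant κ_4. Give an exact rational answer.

M_X(t) = e^(e^(t) - 1)
K_X(t) = log M_X(t) = e^(t) - 1
D^4[K](t) = e^(t)

κ_4 = D^4[K](0) = 1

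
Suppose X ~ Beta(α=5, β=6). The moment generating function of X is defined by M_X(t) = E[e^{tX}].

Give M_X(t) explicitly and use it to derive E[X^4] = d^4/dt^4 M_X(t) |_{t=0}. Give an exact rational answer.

E[X^4] = d^4M/dt^4 |_{t=0} = 10/143

M_X(t) = ₁F₁(5; 11; t)
dM/dt = 5*₁F₁(6; 12; t)/11
d^2M/dt^2 = 5*₁F₁(7; 13; t)/22
d^3M/dt^3 = 35*₁F₁(8; 14; t)/286
d^4M/dt^4 = 10*₁F₁(9; 15; t)/143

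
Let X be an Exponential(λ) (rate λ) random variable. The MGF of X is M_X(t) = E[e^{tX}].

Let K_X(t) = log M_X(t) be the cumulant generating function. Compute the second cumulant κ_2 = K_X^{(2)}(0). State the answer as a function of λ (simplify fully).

M_X(t) = λ/(λ - t)
K_X(t) = log M_X(t) = log(λ) - log(λ - t)
K^(2)(t) = 1/(λ^2 - 2*λ*t + t^2)

κ_2 = K^(2)(0) = λ^(-2)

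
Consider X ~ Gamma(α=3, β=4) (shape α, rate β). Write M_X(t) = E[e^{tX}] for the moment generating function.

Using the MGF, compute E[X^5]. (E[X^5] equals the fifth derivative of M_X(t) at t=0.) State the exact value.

E[X^5] = D^5[M](0) = 315/128

M_X(t) = 64/(4 - t)^3
D^5[M](t) = 161280/(t^8 - 32*t^7 + 448*t^6 - 3584*t^5 + 17920*t^4 - 57344*t^3 + 114688*t^2 - 131072*t + 65536)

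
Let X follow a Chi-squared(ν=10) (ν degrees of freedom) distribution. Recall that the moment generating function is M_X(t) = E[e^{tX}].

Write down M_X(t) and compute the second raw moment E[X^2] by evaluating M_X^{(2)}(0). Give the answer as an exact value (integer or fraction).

M_X(t) = (1 - 2*t)^(-5)
M′(t) = 10/(64*t^6 - 192*t^5 + 240*t^4 - 160*t^3 + 60*t^2 - 12*t + 1)
M′′(t) = -120/(128*t^7 - 448*t^6 + 672*t^5 - 560*t^4 + 280*t^3 - 84*t^2 + 14*t - 1)

E[X^2] = M′′(0) = 120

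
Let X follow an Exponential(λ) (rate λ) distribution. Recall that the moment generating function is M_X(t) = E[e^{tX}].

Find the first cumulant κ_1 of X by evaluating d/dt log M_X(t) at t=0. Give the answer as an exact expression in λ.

M_X(t) = λ/(λ - t)
K_X(t) = log M_X(t) = log(λ) - log(λ - t)
K′(t) = -1/(-λ + t)

κ_1 = K′(0) = 1/λ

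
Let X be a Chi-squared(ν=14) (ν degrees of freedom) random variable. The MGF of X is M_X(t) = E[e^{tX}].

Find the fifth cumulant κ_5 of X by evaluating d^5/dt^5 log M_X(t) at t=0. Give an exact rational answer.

M_X(t) = (1 - 2*t)^(-7)
K_X(t) = log M_X(t) = -7*log(1 - 2*t)
K′(t) = -14/(2*t - 1)
K′′(t) = 28/(4*t^2 - 4*t + 1)
K′′′(t) = -112/(8*t^3 - 12*t^2 + 6*t - 1)
K′′′′(t) = 672/(16*t^4 - 32*t^3 + 24*t^2 - 8*t + 1)
K′′′′′(t) = -5376/(32*t^5 - 80*t^4 + 80*t^3 - 40*t^2 + 10*t - 1)

κ_5 = K′′′′′(0) = 5376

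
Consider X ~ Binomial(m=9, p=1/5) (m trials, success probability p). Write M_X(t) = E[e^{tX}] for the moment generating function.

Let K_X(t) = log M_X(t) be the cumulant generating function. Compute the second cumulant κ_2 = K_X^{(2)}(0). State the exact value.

κ_2 = D^2[K](0) = 36/25

M_X(t) = (e^(t)/5 + 4/5)^9
K_X(t) = log M_X(t) = 9*log(e^(t)/5 + 4/5)
D^2[K](t) = 36*e^(t)/(e^(2*t) + 8*e^(t) + 16)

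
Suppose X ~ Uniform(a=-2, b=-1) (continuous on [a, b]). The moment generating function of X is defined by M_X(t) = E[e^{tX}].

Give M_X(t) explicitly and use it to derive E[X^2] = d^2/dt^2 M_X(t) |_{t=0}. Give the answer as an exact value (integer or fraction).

E[X^2] = D^2[M](0) = 7/3

M_X(t) = (e^(-t) - e^(-2*t))/t
D^2[M](t) = (t^2*e^(t) - 4*t^2 + 2*t*e^(t) - 4*t + 2*e^(t) - 2)*e^(-2*t)/t^3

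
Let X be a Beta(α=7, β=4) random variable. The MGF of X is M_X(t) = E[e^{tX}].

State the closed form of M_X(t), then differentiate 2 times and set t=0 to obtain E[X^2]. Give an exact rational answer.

E[X^2] = M^(2)(0) = 14/33

M_X(t) = ₁F₁(7; 11; t)
M^(2)(t) = 14*₁F₁(9; 13; t)/33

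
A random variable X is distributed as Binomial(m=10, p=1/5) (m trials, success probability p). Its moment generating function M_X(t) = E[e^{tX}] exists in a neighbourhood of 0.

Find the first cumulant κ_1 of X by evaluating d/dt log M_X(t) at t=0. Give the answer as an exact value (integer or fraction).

κ_1 = K′(0) = 2

M_X(t) = (e^(t)/5 + 4/5)^10
K_X(t) = log M_X(t) = 10*log(e^(t)/5 + 4/5)
K′(t) = 10*e^(t)/(e^(t) + 4)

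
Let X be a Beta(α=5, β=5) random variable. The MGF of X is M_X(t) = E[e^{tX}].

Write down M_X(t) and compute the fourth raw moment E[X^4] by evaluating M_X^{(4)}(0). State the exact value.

M_X(t) = ₁F₁(5; 10; t)
M^(4)(t) = 14*₁F₁(9; 14; t)/143

E[X^4] = M^(4)(0) = 14/143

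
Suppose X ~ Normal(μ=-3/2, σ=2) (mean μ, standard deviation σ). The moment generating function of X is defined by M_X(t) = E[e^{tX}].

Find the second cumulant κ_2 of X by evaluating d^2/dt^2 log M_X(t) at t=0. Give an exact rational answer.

M_X(t) = e^(2*t^2 - 3*t/2)
K_X(t) = log M_X(t) = 2*t^2 - 3*t/2
D^2[K](t) = 4

κ_2 = D^2[K](0) = 4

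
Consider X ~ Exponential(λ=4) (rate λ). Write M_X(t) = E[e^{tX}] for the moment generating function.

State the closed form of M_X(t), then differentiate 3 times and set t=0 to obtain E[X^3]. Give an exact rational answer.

M_X(t) = 4/(4 - t)
dM/dt = 4/(t^2 - 8*t + 16)
d^2M/dt^2 = -8/(t^3 - 12*t^2 + 48*t - 64)
d^3M/dt^3 = 24/(t^4 - 16*t^3 + 96*t^2 - 256*t + 256)

E[X^3] = d^3M/dt^3 |_{t=0} = 3/32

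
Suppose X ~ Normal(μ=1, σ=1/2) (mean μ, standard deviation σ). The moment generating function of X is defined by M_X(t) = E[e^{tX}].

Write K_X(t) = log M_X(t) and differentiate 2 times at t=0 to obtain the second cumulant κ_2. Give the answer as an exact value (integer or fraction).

M_X(t) = e^(t^2/8 + t)
K_X(t) = log M_X(t) = t^2/8 + t
K^(2)(t) = 1/4

κ_2 = K^(2)(0) = 1/4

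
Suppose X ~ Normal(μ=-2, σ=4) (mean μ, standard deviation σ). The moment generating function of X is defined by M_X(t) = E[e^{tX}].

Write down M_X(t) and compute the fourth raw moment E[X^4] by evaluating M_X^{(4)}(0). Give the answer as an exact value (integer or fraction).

M_X(t) = e^(8*t^2 - 2*t)
D^4[M](t) = (65536*t^4*e^(8*t^2) - 32768*t^3*e^(8*t^2) + 30720*t^2*e^(8*t^2) - 6656*t*e^(8*t^2) + 1168*e^(8*t^2))*e^(-2*t)

E[X^4] = D^4[M](0) = 1168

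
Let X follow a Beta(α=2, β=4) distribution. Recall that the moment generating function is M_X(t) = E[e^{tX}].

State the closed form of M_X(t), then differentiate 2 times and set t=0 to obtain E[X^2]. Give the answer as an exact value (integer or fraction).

E[X^2] = d^2M/dt^2 |_{t=0} = 1/7

M_X(t) = ₁F₁(2; 6; t)
dM/dt = ₁F₁(3; 7; t)/3
d^2M/dt^2 = ₁F₁(4; 8; t)/7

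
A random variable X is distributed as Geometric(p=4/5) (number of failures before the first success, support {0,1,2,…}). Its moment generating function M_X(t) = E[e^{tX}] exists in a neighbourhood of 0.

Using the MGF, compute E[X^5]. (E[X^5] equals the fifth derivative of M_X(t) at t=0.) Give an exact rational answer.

M_X(t) = 4/(5*(1 - e^(t)/5))
M^(5)(t) = (4*e^(5*t) + 520*e^(4*t) + 6600*e^(3*t) + 13000*e^(2*t) + 2500*e^(t))/(e^(6*t) - 30*e^(5*t) + 375*e^(4*t) - 2500*e^(3*t) + 9375*e^(2*t) - 18750*e^(t) + 15625)

E[X^5] = M^(5)(0) = 707/128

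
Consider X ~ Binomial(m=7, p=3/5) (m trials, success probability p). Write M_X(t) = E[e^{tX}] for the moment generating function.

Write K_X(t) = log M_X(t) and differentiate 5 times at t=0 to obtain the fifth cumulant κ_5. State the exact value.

κ_5 = K′′′′′(0) = 1974/3125

M_X(t) = (3*e^(t)/5 + 2/5)^7
K_X(t) = log M_X(t) = 7*log(3*e^(t)/5 + 2/5)
K′(t) = 21*e^(t)/(3*e^(t) + 2)
K′′(t) = 42*e^(t)/(9*e^(2*t) + 12*e^(t) + 4)
K′′′(t) = (-126*e^(2*t) + 84*e^(t))/(27*e^(3*t) + 54*e^(2*t) + 36*e^(t) + 8)
K′′′′(t) = (378*e^(3*t) - 1008*e^(2*t) + 168*e^(t))/(81*e^(4*t) + 216*e^(3*t) + 216*e^(2*t) + 96*e^(t) + 16)
K′′′′′(t) = (-1134*e^(4*t) + 8316*e^(3*t) - 5544*e^(2*t) + 336*e^(t))/(243*e^(5*t) + 810*e^(4*t) + 1080*e^(3*t) + 720*e^(2*t) + 240*e^(t) + 32)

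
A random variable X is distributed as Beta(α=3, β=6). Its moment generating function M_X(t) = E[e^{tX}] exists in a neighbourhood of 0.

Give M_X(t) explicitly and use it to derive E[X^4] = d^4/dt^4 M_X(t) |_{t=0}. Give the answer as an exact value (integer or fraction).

E[X^4] = d^4M/dt^4 |_{t=0} = 1/33

M_X(t) = ₁F₁(3; 9; t)
dM/dt = ₁F₁(4; 10; t)/3
d^2M/dt^2 = 2*₁F₁(5; 11; t)/15
d^3M/dt^3 = 2*₁F₁(6; 12; t)/33
d^4M/dt^4 = ₁F₁(7; 13; t)/33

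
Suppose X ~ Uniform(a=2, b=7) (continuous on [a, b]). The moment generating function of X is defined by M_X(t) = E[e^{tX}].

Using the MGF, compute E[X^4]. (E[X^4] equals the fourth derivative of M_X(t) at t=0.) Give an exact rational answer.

M_X(t) = (e^(7*t) - e^(2*t))/(5*t)
M′(t) = (7*t*e^(7*t) - 2*t*e^(2*t) - e^(7*t) + e^(2*t))/(5*t^2)
M′′(t) = (49*t^2*e^(7*t) - 4*t^2*e^(2*t) - 14*t*e^(7*t) + 4*t*e^(2*t) + 2*e^(7*t) - 2*e^(2*t))/(5*t^3)
M′′′(t) = (343*t^3*e^(7*t) - 8*t^3*e^(2*t) - 147*t^2*e^(7*t) + 12*t^2*e^(2*t) + 42*t*e^(7*t) - 12*t*e^(2*t) - 6*e^(7*t) + 6*e^(2*t))/(5*t^4)

E[X^4] = M′′′′(0) = 671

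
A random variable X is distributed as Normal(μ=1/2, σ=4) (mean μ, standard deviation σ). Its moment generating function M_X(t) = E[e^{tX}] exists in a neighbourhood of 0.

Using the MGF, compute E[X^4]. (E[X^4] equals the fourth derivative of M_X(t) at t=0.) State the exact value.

E[X^4] = M^(4)(0) = 12673/16

M_X(t) = e^(8*t^2 + t/2)
M^(4)(t) = 65536*t^4*e^(t/2)*e^(8*t^2) + 8192*t^3*e^(t/2)*e^(8*t^2) + 24960*t^2*e^(t/2)*e^(8*t^2) + 1544*t*e^(t/2)*e^(8*t^2) + 12673*e^(t/2)*e^(8*t^2)/16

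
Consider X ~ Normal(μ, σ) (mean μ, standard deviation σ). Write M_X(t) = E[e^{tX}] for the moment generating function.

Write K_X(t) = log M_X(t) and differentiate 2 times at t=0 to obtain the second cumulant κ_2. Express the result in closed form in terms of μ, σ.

κ_2 = K′′(0) = σ^2

M_X(t) = e^(μ*t + σ^2*t^2/2)
K_X(t) = log M_X(t) = μ*t + σ^2*t^2/2
K′(t) = μ + σ^2*t
K′′(t) = σ^2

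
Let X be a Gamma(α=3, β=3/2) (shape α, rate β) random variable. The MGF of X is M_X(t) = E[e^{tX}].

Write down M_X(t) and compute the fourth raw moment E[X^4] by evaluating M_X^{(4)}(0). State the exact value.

M_X(t) = 27/(8*(3/2 - t)^3)
D^4[M](t) = -155520/(128*t^7 - 1344*t^6 + 6048*t^5 - 15120*t^4 + 22680*t^3 - 20412*t^2 + 10206*t - 2187)

E[X^4] = D^4[M](0) = 640/9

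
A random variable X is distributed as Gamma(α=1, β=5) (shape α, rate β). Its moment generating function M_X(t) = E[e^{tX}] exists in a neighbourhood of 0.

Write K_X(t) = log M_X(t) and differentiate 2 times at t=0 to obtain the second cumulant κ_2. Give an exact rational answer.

M_X(t) = 5/(5 - t)
K_X(t) = log M_X(t) = -log(5 - t) + log(5)
dK/dt = -1/(t - 5)
d^2K/dt^2 = 1/(t^2 - 10*t + 25)

κ_2 = d^2K/dt^2 |_{t=0} = 1/25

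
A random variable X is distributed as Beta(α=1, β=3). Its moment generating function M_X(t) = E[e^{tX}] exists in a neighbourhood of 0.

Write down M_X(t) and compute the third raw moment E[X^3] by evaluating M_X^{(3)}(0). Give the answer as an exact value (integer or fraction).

E[X^3] = d^3M/dt^3 |_{t=0} = 1/20

M_X(t) = ₁F₁(1; 4; t)
dM/dt = ₁F₁(2; 5; t)/4
d^2M/dt^2 = ₁F₁(3; 6; t)/10
d^3M/dt^3 = ₁F₁(4; 7; t)/20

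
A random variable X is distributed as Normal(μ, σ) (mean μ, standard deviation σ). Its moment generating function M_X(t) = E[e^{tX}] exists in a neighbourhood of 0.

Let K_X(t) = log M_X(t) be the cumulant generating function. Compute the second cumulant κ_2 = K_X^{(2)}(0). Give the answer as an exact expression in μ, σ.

κ_2 = K^(2)(0) = σ^2

M_X(t) = e^(μ*t + σ^2*t^2/2)
K_X(t) = log M_X(t) = μ*t + σ^2*t^2/2
K^(2)(t) = σ^2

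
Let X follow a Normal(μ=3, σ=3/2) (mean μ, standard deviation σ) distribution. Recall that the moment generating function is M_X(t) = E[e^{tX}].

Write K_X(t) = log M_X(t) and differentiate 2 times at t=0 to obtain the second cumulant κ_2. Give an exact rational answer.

M_X(t) = e^(9*t^2/8 + 3*t)
K_X(t) = log M_X(t) = 9*t^2/8 + 3*t
D^2[K](t) = 9/4

κ_2 = D^2[K](0) = 9/4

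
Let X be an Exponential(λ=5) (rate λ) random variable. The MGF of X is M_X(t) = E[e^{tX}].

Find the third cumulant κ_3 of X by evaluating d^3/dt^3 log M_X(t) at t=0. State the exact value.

κ_3 = D^3[K](0) = 2/125

M_X(t) = 5/(5 - t)
K_X(t) = log M_X(t) = -log(5 - t) + log(5)
D^3[K](t) = -2/(t^3 - 15*t^2 + 75*t - 125)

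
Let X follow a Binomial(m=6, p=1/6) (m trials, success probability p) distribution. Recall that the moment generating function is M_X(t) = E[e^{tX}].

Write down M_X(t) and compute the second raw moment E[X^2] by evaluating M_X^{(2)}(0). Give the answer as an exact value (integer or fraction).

E[X^2] = M′′(0) = 11/6

M_X(t) = (e^(t)/6 + 5/6)^6
M′(t) = e^(6*t)/7776 + 25*e^(5*t)/7776 + 125*e^(4*t)/3888 + 625*e^(3*t)/3888 + 3125*e^(2*t)/7776 + 3125*e^(t)/7776
M′′(t) = e^(6*t)/1296 + 125*e^(5*t)/7776 + 125*e^(4*t)/972 + 625*e^(3*t)/1296 + 3125*e^(2*t)/3888 + 3125*e^(t)/7776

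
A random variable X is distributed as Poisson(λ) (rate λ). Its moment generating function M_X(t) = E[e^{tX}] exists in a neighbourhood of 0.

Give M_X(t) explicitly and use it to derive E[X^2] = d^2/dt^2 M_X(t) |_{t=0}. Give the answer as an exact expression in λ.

M_X(t) = e^(λ*(e^(t) - 1))
D^2[M](t) = (λ^2*e^(2*t)*e^(λ*e^(t)) + λ*e^(t)*e^(λ*e^(t)))*e^(-λ)

E[X^2] = D^2[M](0) = λ*(λ + 1)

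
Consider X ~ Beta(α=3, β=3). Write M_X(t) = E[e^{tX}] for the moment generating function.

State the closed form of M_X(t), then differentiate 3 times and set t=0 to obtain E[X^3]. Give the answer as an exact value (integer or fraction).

E[X^3] = M′′′(0) = 5/28

M_X(t) = ₁F₁(3; 6; t)
M′(t) = ₁F₁(4; 7; t)/2
M′′(t) = 2*₁F₁(5; 8; t)/7
M′′′(t) = 5*₁F₁(6; 9; t)/28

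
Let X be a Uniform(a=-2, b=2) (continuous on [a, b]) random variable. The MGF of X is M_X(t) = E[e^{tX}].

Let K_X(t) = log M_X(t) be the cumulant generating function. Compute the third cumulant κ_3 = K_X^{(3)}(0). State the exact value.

κ_3 = K′′′(0) = 0

M_X(t) = (e^(2*t) - e^(-2*t))/(4*t)
K_X(t) = log M_X(t) = -log(t) + log(e^(2*t) - e^(-2*t)) - 2*log(2)
K′(t) = (2*t*e^(4*t) + 2*t - e^(4*t) + 1)/(t*e^(4*t) - t)
K′′(t) = (-16*t^2*e^(4*t) + e^(8*t) - 2*e^(4*t) + 1)/(t^2*e^(8*t) - 2*t^2*e^(4*t) + t^2)
K′′′(t) = (64*t^3*e^(8*t) + 64*t^3*e^(4*t) - 2*e^(12*t) + 6*e^(8*t) - 6*e^(4*t) + 2)/(t^3*e^(12*t) - 3*t^3*e^(8*t) + 3*t^3*e^(4*t) - t^3)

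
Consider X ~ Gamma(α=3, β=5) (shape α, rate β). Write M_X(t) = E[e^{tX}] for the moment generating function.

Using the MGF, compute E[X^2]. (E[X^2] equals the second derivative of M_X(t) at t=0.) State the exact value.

M_X(t) = 125/(5 - t)^3
D^2[M](t) = -1500/(t^5 - 25*t^4 + 250*t^3 - 1250*t^2 + 3125*t - 3125)

E[X^2] = D^2[M](0) = 12/25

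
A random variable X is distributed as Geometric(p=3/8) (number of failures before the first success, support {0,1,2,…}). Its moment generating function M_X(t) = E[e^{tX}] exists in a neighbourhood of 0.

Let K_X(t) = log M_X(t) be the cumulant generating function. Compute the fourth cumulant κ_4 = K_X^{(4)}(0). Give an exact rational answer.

M_X(t) = 3/(8*(1 - 5*e^(t)/8))
K_X(t) = log M_X(t) = -log(1 - 5*e^(t)/8) - 3*log(2) + log(3)
D^4[K](t) = (1000*e^(3*t) + 6400*e^(2*t) + 2560*e^(t))/(625*e^(4*t) - 4000*e^(3*t) + 9600*e^(2*t) - 10240*e^(t) + 4096)

κ_4 = D^4[K](0) = 3320/27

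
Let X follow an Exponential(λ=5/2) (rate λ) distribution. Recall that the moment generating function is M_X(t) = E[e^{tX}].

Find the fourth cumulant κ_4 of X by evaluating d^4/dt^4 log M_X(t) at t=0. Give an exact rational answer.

κ_4 = d^4K/dt^4 |_{t=0} = 96/625

M_X(t) = 5/(2*(5/2 - t))
K_X(t) = log M_X(t) = -log(5/2 - t) - log(2) + log(5)
dK/dt = -2/(2*t - 5)
d^2K/dt^2 = 4/(4*t^2 - 20*t + 25)
d^3K/dt^3 = -16/(8*t^3 - 60*t^2 + 150*t - 125)
d^4K/dt^4 = 96/(16*t^4 - 160*t^3 + 600*t^2 - 1000*t + 625)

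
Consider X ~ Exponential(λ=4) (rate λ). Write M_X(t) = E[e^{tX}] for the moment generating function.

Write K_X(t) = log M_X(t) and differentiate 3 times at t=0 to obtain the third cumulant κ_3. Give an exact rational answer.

κ_3 = K^(3)(0) = 1/32

M_X(t) = 4/(4 - t)
K_X(t) = log M_X(t) = -log(4 - t) + 2*log(2)
K^(3)(t) = -2/(t^3 - 12*t^2 + 48*t - 64)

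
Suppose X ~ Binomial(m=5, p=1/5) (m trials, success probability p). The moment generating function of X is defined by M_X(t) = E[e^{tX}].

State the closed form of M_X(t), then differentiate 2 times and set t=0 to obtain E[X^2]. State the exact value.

M_X(t) = (e^(t)/5 + 4/5)^5
M^(2)(t) = e^(5*t)/125 + 64*e^(4*t)/625 + 288*e^(3*t)/625 + 512*e^(2*t)/625 + 256*e^(t)/625

E[X^2] = M^(2)(0) = 9/5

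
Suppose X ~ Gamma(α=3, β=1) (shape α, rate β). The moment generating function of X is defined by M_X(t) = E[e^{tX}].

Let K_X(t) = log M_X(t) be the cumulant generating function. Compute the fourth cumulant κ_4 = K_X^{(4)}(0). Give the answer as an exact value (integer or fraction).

M_X(t) = (1 - t)^(-3)
K_X(t) = log M_X(t) = -3*log(1 - t)
D^4[K](t) = 18/(t^4 - 4*t^3 + 6*t^2 - 4*t + 1)

κ_4 = D^4[K](0) = 18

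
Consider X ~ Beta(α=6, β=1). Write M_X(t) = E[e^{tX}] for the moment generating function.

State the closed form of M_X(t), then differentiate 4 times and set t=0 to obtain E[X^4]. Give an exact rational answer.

E[X^4] = d^4M/dt^4 |_{t=0} = 3/5

M_X(t) = ₁F₁(6; 7; t)
dM/dt = 6*₁F₁(7; 8; t)/7
d^2M/dt^2 = 3*₁F₁(8; 9; t)/4
d^3M/dt^3 = 2*₁F₁(9; 10; t)/3
d^4M/dt^4 = 3*₁F₁(10; 11; t)/5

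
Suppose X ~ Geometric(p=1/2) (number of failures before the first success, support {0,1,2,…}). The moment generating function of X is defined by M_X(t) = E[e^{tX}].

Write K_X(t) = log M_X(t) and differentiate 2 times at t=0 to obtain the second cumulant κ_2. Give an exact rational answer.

M_X(t) = 1/(2*(1 - e^(t)/2))
K_X(t) = log M_X(t) = -log(1 - e^(t)/2) - log(2)
K′(t) = -e^(t)/(e^(t) - 2)
K′′(t) = 2*e^(t)/(e^(2*t) - 4*e^(t) + 4)

κ_2 = K′′(0) = 2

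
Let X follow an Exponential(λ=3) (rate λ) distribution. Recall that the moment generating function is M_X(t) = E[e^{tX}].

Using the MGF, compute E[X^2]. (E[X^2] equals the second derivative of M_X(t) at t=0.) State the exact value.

M_X(t) = 3/(3 - t)
D^2[M](t) = -6/(t^3 - 9*t^2 + 27*t - 27)

E[X^2] = D^2[M](0) = 2/9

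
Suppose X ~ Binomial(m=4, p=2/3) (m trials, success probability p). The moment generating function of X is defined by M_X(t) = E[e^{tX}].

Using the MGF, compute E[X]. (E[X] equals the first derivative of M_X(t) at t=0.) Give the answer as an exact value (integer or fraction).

E[X] = M′(0) = 8/3

M_X(t) = (2*e^(t)/3 + 1/3)^4
M′(t) = 64*e^(4*t)/81 + 32*e^(3*t)/27 + 16*e^(2*t)/27 + 8*e^(t)/81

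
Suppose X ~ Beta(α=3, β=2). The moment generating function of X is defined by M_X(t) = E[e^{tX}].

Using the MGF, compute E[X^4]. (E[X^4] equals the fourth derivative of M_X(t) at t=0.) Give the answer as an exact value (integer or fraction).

M_X(t) = ₁F₁(3; 5; t)
dM/dt = 3*₁F₁(4; 6; t)/5
d^2M/dt^2 = 2*₁F₁(5; 7; t)/5
d^3M/dt^3 = 2*₁F₁(6; 8; t)/7
d^4M/dt^4 = 3*₁F₁(7; 9; t)/14

E[X^4] = d^4M/dt^4 |_{t=0} = 3/14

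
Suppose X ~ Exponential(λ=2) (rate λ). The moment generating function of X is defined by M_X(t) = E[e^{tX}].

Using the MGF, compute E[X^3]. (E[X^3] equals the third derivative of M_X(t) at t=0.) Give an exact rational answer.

M_X(t) = 2/(2 - t)
dM/dt = 2/(t^2 - 4*t + 4)
d^2M/dt^2 = -4/(t^3 - 6*t^2 + 12*t - 8)
d^3M/dt^3 = 12/(t^4 - 8*t^3 + 24*t^2 - 32*t + 16)

E[X^3] = d^3M/dt^3 |_{t=0} = 3/4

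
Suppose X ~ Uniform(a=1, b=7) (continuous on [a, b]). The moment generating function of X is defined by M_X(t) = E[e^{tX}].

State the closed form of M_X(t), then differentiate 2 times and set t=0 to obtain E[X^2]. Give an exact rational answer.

M_X(t) = (e^(7*t) - e^(t))/(6*t)
dM/dt = (7*t*e^(7*t) - t*e^(t) - e^(7*t) + e^(t))/(6*t^2)
d^2M/dt^2 = (49*t^2*e^(7*t) - t^2*e^(t) - 14*t*e^(7*t) + 2*t*e^(t) + 2*e^(7*t) - 2*e^(t))/(6*t^3)

E[X^2] = d^2M/dt^2 |_{t=0} = 19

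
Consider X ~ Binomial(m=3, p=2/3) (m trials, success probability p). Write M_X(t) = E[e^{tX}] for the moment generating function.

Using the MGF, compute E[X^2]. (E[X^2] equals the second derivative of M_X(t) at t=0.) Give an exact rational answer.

E[X^2] = d^2M/dt^2 |_{t=0} = 14/3

M_X(t) = (2*e^(t)/3 + 1/3)^3
dM/dt = 8*e^(3*t)/9 + 8*e^(2*t)/9 + 2*e^(t)/9
d^2M/dt^2 = 8*e^(3*t)/3 + 16*e^(2*t)/9 + 2*e^(t)/9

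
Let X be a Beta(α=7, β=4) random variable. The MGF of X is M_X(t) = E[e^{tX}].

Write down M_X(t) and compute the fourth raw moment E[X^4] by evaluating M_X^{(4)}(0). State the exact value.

M_X(t) = ₁F₁(7; 11; t)
M^(4)(t) = 30*₁F₁(11; 15; t)/143

E[X^4] = M^(4)(0) = 30/143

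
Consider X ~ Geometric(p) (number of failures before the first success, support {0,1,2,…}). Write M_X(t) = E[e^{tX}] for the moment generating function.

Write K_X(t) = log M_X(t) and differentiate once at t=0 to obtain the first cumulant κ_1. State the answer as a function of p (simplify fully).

κ_1 = dK/dt |_{t=0} = (1 - p)/p

M_X(t) = p/(-(1 - p)*e^(t) + 1)
K_X(t) = log M_X(t) = log(p) - log(-(1 - p)*e^(t) + 1)
dK/dt = (-p*e^(t) + e^(t))/(p*e^(t) - e^(t) + 1)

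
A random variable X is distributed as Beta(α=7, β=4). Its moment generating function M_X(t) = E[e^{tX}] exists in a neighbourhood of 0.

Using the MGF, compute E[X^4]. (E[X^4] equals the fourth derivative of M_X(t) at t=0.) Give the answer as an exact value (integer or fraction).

E[X^4] = M^(4)(0) = 30/143

M_X(t) = ₁F₁(7; 11; t)
M^(4)(t) = 30*₁F₁(11; 15; t)/143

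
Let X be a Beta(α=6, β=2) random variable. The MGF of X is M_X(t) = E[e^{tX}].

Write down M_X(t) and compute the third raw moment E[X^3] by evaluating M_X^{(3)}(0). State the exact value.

E[X^3] = D^3[M](0) = 7/15

M_X(t) = ₁F₁(6; 8; t)
D^3[M](t) = 7*₁F₁(9; 11; t)/15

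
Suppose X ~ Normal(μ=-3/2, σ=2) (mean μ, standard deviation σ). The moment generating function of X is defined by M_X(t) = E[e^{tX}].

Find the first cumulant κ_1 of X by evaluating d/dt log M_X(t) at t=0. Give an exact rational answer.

κ_1 = dK/dt |_{t=0} = -3/2

M_X(t) = e^(2*t^2 - 3*t/2)
K_X(t) = log M_X(t) = 2*t^2 - 3*t/2
dK/dt = 4*t - 3/2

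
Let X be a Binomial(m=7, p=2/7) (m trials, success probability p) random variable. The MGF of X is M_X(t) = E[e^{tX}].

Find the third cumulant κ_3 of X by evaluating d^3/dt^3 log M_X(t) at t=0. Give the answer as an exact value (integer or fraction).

κ_3 = D^3[K](0) = 30/49

M_X(t) = (2*e^(t)/7 + 5/7)^7
K_X(t) = log M_X(t) = 7*log(2*e^(t)/7 + 5/7)
D^3[K](t) = (-140*e^(2*t) + 350*e^(t))/(8*e^(3*t) + 60*e^(2*t) + 150*e^(t) + 125)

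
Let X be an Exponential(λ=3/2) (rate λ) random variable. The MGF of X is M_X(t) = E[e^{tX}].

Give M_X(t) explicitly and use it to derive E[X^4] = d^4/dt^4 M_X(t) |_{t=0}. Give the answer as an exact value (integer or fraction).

E[X^4] = M′′′′(0) = 128/27

M_X(t) = 3/(2*(3/2 - t))
M′(t) = 6/(4*t^2 - 12*t + 9)
M′′(t) = -24/(8*t^3 - 36*t^2 + 54*t - 27)
M′′′(t) = 144/(16*t^4 - 96*t^3 + 216*t^2 - 216*t + 81)
M′′′′(t) = -1152/(32*t^5 - 240*t^4 + 720*t^3 - 1080*t^2 + 810*t - 243)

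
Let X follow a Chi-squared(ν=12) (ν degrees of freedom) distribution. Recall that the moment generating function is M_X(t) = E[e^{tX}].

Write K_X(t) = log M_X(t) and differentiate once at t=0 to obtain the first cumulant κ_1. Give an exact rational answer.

κ_1 = dK/dt |_{t=0} = 12

M_X(t) = (1 - 2*t)^(-6)
K_X(t) = log M_X(t) = -6*log(1 - 2*t)
dK/dt = -12/(2*t - 1)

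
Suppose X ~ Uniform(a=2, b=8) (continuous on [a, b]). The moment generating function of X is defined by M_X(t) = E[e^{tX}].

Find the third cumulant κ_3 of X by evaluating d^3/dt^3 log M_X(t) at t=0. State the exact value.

κ_3 = K′′′(0) = 0

M_X(t) = (e^(8*t) - e^(2*t))/(6*t)
K_X(t) = log M_X(t) = -log(t) + log(e^(8*t) - e^(2*t)) - log(6)
K′(t) = (8*t*e^(6*t) - 2*t - e^(6*t) + 1)/(t*e^(6*t) - t)
K′′(t) = (-36*t^2*e^(6*t) + e^(12*t) - 2*e^(6*t) + 1)/(t^2*e^(12*t) - 2*t^2*e^(6*t) + t^2)
K′′′(t) = (216*t^3*e^(12*t) + 216*t^3*e^(6*t) - 2*e^(18*t) + 6*e^(12*t) - 6*e^(6*t) + 2)/(t^3*e^(18*t) - 3*t^3*e^(12*t) + 3*t^3*e^(6*t) - t^3)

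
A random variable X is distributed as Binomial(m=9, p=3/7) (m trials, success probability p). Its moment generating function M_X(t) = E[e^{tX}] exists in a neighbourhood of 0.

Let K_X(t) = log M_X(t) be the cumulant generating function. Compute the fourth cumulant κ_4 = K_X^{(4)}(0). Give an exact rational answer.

M_X(t) = (3*e^(t)/7 + 4/7)^9
K_X(t) = log M_X(t) = 9*log(3*e^(t)/7 + 4/7)
D^4[K](t) = (972*e^(3*t) - 5184*e^(2*t) + 1728*e^(t))/(81*e^(4*t) + 432*e^(3*t) + 864*e^(2*t) + 768*e^(t) + 256)

κ_4 = D^4[K](0) = -2484/2401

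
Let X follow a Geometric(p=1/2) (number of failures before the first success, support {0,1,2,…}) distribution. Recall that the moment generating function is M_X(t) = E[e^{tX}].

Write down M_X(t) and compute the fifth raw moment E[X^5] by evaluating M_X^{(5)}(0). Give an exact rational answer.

M_X(t) = 1/(2*(1 - e^(t)/2))
D^5[M](t) = (e^(5*t) + 52*e^(4*t) + 264*e^(3*t) + 208*e^(2*t) + 16*e^(t))/(e^(6*t) - 12*e^(5*t) + 60*e^(4*t) - 160*e^(3*t) + 240*e^(2*t) - 192*e^(t) + 64)

E[X^5] = D^5[M](0) = 541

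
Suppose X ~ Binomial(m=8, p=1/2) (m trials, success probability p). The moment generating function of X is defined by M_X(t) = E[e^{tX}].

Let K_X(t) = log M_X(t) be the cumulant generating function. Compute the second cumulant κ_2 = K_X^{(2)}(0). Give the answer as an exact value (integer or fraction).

κ_2 = K^(2)(0) = 2

M_X(t) = (e^(t)/2 + 1/2)^8
K_X(t) = log M_X(t) = 8*log(e^(t)/2 + 1/2)
K^(2)(t) = 8*e^(t)/(e^(2*t) + 2*e^(t) + 1)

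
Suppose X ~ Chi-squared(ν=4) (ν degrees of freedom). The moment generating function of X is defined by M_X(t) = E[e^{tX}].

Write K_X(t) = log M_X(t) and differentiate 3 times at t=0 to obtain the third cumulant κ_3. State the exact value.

κ_3 = K′′′(0) = 32

M_X(t) = (1 - 2*t)^(-2)
K_X(t) = log M_X(t) = -2*log(1 - 2*t)
K′(t) = -4/(2*t - 1)
K′′(t) = 8/(4*t^2 - 4*t + 1)
K′′′(t) = -32/(8*t^3 - 12*t^2 + 6*t - 1)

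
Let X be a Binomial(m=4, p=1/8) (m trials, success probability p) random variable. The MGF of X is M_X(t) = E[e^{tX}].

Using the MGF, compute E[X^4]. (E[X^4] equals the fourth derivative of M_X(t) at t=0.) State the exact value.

M_X(t) = (e^(t)/8 + 7/8)^4
M^(4)(t) = e^(4*t)/16 + 567*e^(3*t)/1024 + 147*e^(2*t)/128 + 343*e^(t)/1024

E[X^4] = M^(4)(0) = 1075/512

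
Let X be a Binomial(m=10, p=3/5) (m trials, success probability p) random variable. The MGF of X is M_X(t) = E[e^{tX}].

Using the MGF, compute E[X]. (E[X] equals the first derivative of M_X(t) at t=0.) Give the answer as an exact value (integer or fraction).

M_X(t) = (3*e^(t)/5 + 2/5)^10

E[X] = M′(0) = 6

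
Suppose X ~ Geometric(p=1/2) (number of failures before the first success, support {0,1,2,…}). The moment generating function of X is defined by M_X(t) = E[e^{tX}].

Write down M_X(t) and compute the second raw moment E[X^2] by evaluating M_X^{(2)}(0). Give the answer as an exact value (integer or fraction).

E[X^2] = M^(2)(0) = 3

M_X(t) = 1/(2*(1 - e^(t)/2))
M^(2)(t) = (-e^(2*t) - 2*e^(t))/(e^(3*t) - 6*e^(2*t) + 12*e^(t) - 8)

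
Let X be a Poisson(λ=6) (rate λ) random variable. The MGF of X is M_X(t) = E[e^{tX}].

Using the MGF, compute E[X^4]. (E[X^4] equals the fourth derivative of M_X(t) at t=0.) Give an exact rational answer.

E[X^4] = D^4[M](0) = 2850

M_X(t) = e^(6*e^(t) - 6)
D^4[M](t) = (1296*e^(4*t)*e^(6*e^(t)) + 1296*e^(3*t)*e^(6*e^(t)) + 252*e^(2*t)*e^(6*e^(t)) + 6*e^(t)*e^(6*e^(t)))*e^(-6)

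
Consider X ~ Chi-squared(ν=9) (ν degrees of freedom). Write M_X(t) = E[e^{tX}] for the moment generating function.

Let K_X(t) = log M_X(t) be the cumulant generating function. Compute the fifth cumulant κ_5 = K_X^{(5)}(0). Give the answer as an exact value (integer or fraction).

κ_5 = K′′′′′(0) = 3456

M_X(t) = (1 - 2*t)^(-9/2)
K_X(t) = log M_X(t) = -9*log(1 - 2*t)/2
K′(t) = -9/(2*t - 1)
K′′(t) = 18/(4*t^2 - 4*t + 1)
K′′′(t) = -72/(8*t^3 - 12*t^2 + 6*t - 1)
K′′′′(t) = 432/(16*t^4 - 32*t^3 + 24*t^2 - 8*t + 1)
K′′′′′(t) = -3456/(32*t^5 - 80*t^4 + 80*t^3 - 40*t^2 + 10*t - 1)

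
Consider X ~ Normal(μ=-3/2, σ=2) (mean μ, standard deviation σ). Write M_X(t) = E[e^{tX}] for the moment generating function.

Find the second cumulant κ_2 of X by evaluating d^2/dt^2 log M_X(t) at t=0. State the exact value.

M_X(t) = e^(2*t^2 - 3*t/2)
K_X(t) = log M_X(t) = 2*t^2 - 3*t/2
D^2[K](t) = 4

κ_2 = D^2[K](0) = 4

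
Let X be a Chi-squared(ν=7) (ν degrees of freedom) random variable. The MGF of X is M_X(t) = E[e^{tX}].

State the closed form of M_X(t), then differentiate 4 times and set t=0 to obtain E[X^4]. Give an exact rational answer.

M_X(t) = (1 - 2*t)^(-7/2)
dM/dt = 7/(16*t^4*√(1 - 2*t) - 32*t^3*√(1 - 2*t) + 24*t^2*√(1 - 2*t) - 8*t*√(1 - 2*t) + √(1 - 2*t))
d^2M/dt^2 = -63/(32*t^5*√(1 - 2*t) - 80*t^4*√(1 - 2*t) + 80*t^3*√(1 - 2*t) - 40*t^2*√(1 - 2*t) + 10*t*√(1 - 2*t) - √(1 - 2*t))
d^3M/dt^3 = 693/(64*t^6*√(1 - 2*t) - 192*t^5*√(1 - 2*t) + 240*t^4*√(1 - 2*t) - 160*t^3*√(1 - 2*t) + 60*t^2*√(1 - 2*t) - 12*t*√(1 - 2*t) + √(1 - 2*t))

E[X^4] = d^4M/dt^4 |_{t=0} = 9009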